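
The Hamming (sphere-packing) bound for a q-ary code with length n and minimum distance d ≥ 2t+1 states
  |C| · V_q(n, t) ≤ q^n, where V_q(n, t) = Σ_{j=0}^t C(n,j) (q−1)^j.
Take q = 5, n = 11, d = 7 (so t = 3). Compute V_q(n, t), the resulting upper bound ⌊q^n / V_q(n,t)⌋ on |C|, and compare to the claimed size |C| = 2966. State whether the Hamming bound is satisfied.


V_q(n, t) = 11485, q^n = 48828125, Hamming bound = 4251, |C| = 2966 ≤ bound (satisfied).

Step 1: Compute V_q(n, t) = Σ_{j=0}^3 C(n, j) (q−1)^j.
  j = 0: C(11,0)·(4)^0 = 1·1 = 1.
  j = 1: C(11,1)·(4)^1 = 11·4 = 44.
  j = 2: C(11,2)·(4)^2 = 55·16 = 880.
  j = 3: C(11,3)·(4)^3 = 165·64 = 10560.
  V_q(n, t) = 1 + 44 + 880 + 10560 = 11485.
Step 2: q^n = 5^11 = 48828125.
Step 3: Hamming bound ⌊q^n / V_q(n,t)⌋ = ⌊48828125/11485⌋ = 4251.
Step 4: Compare |C| = 2966 to 4251: satisfied.
The claimed |C| lies below the Hamming bound.


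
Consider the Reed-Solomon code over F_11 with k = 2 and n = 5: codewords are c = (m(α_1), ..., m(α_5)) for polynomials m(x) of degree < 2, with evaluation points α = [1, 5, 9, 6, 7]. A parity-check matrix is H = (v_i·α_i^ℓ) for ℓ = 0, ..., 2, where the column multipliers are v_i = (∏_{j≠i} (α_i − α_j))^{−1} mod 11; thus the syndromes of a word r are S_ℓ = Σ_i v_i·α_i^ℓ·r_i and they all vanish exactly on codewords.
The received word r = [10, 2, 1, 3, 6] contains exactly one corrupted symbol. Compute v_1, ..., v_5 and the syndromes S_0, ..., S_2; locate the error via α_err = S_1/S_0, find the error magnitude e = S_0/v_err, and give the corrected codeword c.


S = (2, 10, 6), error at position 2, error magnitude e = 2, c = [10, 0, 1, 3, 6].

Step 1: column multipliers v_i = (∏_{j≠i}(α_i − α_j))^{−1} mod 11.
  i = 1 (α = 1): (1−5)(1−9)(1−6)(1−7) = (−4)·(−8)·(−5)·(−6) = 960 ≡ 3, so v_1 = 3^{−1} = 4 (mod 11).
  i = 2 (α = 5): (5−1)(5−9)(5−6)(5−7) = 4·(−4)·(−1)·(−2) = −32 ≡ 1, so v_2 = 1^{−1} = 1 (mod 11).
  i = 3 (α = 9): (9−1)(9−5)(9−6)(9−7) = 8·4·3·2 = 192 ≡ 5, so v_3 = 5^{−1} = 9 (mod 11).
  i = 4 (α = 6): (6−1)(6−5)(6−9)(6−7) = 5·1·(−3)·(−1) = 15 ≡ 4, so v_4 = 4^{−1} = 3 (mod 11).
  i = 5 (α = 7): (7−1)(7−5)(7−9)(7−6) = 6·2·(−2)·1 = −24 ≡ 9, so v_5 = 9^{−1} = 5 (mod 11).
  v = [4, 1, 9, 3, 5].
Step 2: syndromes of r = [10, 2, 1, 3, 6] (all sums mod 11).
  S_0 = Σ v_i r_i = 4·10 + 1·2 + 9·1 + 3·3 + 5·6 = 90 ≡ 2.
  S_1 = Σ v_i α_i r_i = 4·1·10 + 1·5·2 + 9·9·1 + 3·6·3 + 5·7·6 = 395 ≡ 10.
  α_i^2 mod 11 = [1, 3, 4, 3, 5].
  S_2 = Σ v_i α_i^2 r_i = 4·1·10 + 1·3·2 + 9·4·1 + 3·3·3 + 5·5·6 = 259 ≡ 6.
  S = (2, 10, 6) ≠ 0, so r is not a codeword (an error is present).
Step 3: locate the error. For a single error e at position i, S_ℓ = v_i·e·α_i^ℓ, so α_err = S_1/S_0.
  S_0^{−1} = 2^{−1} = 6 (mod 11), so α_err = 10·6 = 60 ≡ 5 = α_2. Error position i = 2.
  Consistency check: S_2/S_1 = 6·10 = 60 ≡ 5 = α_err ✓ (single-error assumption holds).
Step 4: error magnitude e = S_0/v_2 = S_0·∏_{j≠2}(α_2 − α_j) = 2·1 = 2 ≡ 2 (mod 11).
Step 5: correct position 2: c_2 = r_2 − e = 2 − 2 ≡ 0 (mod 11). Hence c = [10, 0, 1, 3, 6].
  Check: interpolating c through the α_i gives m(x) = 7 + 3·x (degree < 2) with m(α_i) = c_i for every i, so c is indeed a codeword.


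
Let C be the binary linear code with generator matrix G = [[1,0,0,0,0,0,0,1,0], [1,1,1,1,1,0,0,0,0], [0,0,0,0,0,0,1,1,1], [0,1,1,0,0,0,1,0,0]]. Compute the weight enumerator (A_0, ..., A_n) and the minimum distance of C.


Weight distribution: A_0 = 1, A_2 = 1, A_3 = 4, A_4 = 4, A_5 = 4, A_6 = 1, A_8 = 1. Minimum distance d = 2.

Enumerate all 2^4 = 16 messages m ∈ F_2^4.
For each, compute codeword c = mG in F_2^9, then tally its weight.
  m = 0000 → c = 000000000, weight = 0.
  m = 1000 → c = 100000010, weight = 2.
  m = 0100 → c = 111110000, weight = 5.
  m = 1100 → c = 011110010, weight = 5.
  m = 0010 → c = 000000111, weight = 3.
  m = 1010 → c = 100000101, weight = 3.
  m = 0110 → c = 111110111, weight = 8.
  m = 1110 → c = 011110101, weight = 6.
  m = 0001 → c = 011000100, weight = 3.
  m = 1001 → c = 111000110, weight = 5.
  m = 0101 → c = 100110100, weight = 4.
  m = 1101 → c = 000110110, weight = 4.
  m = 0011 → c = 011000011, weight = 4.
  m = 1011 → c = 111000001, weight = 4.
  m = 0111 → c = 100110011, weight = 5.
  m = 1111 → c = 000110001, weight = 3.
Tally weights:
  weight 0: 1 codewords.
  weight 2: 1 codewords.
  weight 3: 4 codewords.
  weight 4: 4 codewords.
  weight 5: 4 codewords.
  weight 6: 1 codewords.
  weight 8: 1 codewords.
Minimum distance d = smallest w > 0 with A_w > 0 = 2.
Sanity: Σ A_w = 16 = 2^4 = 16 ✓.


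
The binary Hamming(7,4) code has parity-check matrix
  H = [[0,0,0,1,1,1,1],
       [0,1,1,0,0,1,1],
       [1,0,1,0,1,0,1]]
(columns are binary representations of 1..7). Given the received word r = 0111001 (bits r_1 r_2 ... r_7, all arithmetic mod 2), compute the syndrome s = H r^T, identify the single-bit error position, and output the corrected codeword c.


s = (0, 1, 0)^T, error position = 2, corrected codeword c = 0011001

Compute s = H r^T mod 2 one row at a time:
  s_1 = 1 + 0 + 0 + 1 = 2 ≡ 0 (mod 2).
  s_2 = 1 + 1 + 0 + 1 = 3 ≡ 1 (mod 2).
  s_3 = 0 + 1 + 0 + 1 = 2 ≡ 0 (mod 2).
s = (0, 1, 0)^T — this equals column 2 of H (binary 010), so error is at position 2.
Correct: flip bit 2 of r = 0111001 to get c = 0011001.


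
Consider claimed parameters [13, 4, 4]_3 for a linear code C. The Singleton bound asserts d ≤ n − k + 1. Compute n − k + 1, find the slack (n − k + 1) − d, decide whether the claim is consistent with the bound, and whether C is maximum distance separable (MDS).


Singleton RHS = n − k + 1 = 10, slack = 6, bound satisfied, not MDS.

Singleton bound: d ≤ n − k + 1.
Here n = 13, k = 4, so n − k + 1 = 10.
Given d = 4, check d ≤ 10: YES.
Slack = (n − k + 1) − d = 6.
The code is NOT MDS (slack = 6 > 0).
Description: the claimed parameters are [13, 4, 4]_3; such a code would be non-MDS.


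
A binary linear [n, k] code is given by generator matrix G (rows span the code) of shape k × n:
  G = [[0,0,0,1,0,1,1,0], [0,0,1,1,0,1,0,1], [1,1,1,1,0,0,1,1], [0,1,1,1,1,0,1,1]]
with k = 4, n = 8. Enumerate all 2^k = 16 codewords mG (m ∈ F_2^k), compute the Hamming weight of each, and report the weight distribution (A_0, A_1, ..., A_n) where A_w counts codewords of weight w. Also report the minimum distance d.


Weight distribution: A_0 = 1, A_2 = 1, A_3 = 4, A_4 = 3, A_5 = 4, A_6 = 3. Minimum distance d = 2.

Enumerate all 2^4 = 16 messages m ∈ F_2^4.
For each, compute codeword c = mG in F_2^8, then tally its weight.
  m = 0000 → c = 00000000, weight = 0.
  m = 1000 → c = 00010110, weight = 3.
  m = 0100 → c = 00110101, weight = 4.
  m = 1100 → c = 00100011, weight = 3.
  m = 0010 → c = 11110011, weight = 6.
  m = 1010 → c = 11100101, weight = 5.
  m = 0110 → c = 11000110, weight = 4.
  m = 1110 → c = 11010000, weight = 3.
  m = 0001 → c = 01111011, weight = 6.
  m = 1001 → c = 01101101, weight = 5.
  m = 0101 → c = 01001110, weight = 4.
  m = 1101 → c = 01011000, weight = 3.
  m = 0011 → c = 10001000, weight = 2.
  m = 1011 → c = 10011110, weight = 5.
  m = 0111 → c = 10111101, weight = 6.
  m = 1111 → c = 10101011, weight = 5.
Tally weights:
  weight 0: 1 codewords.
  weight 2: 1 codewords.
  weight 3: 4 codewords.
  weight 4: 3 codewords.
  weight 5: 4 codewords.
  weight 6: 3 codewords.
Minimum distance d = smallest w > 0 with A_w > 0 = 2.
Sanity: Σ A_w = 16 = 2^4 = 16 ✓.


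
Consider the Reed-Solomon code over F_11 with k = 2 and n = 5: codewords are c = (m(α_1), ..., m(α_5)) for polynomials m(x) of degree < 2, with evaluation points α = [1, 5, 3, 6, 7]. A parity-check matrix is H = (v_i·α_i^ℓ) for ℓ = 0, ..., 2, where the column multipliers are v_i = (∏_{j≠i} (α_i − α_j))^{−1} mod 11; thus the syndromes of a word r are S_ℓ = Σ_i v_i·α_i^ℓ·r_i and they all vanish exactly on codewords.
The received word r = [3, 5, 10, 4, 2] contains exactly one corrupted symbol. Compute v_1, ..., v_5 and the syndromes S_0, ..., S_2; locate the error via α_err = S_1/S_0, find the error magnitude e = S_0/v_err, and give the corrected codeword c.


S = (2, 10, 6), error at position 2, error magnitude e = 10, c = [3, 6, 10, 4, 2].

Step 1: column multipliers v_i = (∏_{j≠i}(α_i − α_j))^{−1} mod 11.
  i = 1 (α = 1): (1−5)(1−3)(1−6)(1−7) = (−4)·(−2)·(−5)·(−6) = 240 ≡ 9, so v_1 = 9^{−1} = 5 (mod 11).
  i = 2 (α = 5): (5−1)(5−3)(5−6)(5−7) = 4·2·(−1)·(−2) = 16 ≡ 5, so v_2 = 5^{−1} = 9 (mod 11).
  i = 3 (α = 3): (3−1)(3−5)(3−6)(3−7) = 2·(−2)·(−3)·(−4) = −48 ≡ 7, so v_3 = 7^{−1} = 8 (mod 11).
  i = 4 (α = 6): (6−1)(6−5)(6−3)(6−7) = 5·1·3·(−1) = −15 ≡ 7, so v_4 = 7^{−1} = 8 (mod 11).
  i = 5 (α = 7): (7−1)(7−5)(7−3)(7−6) = 6·2·4·1 = 48 ≡ 4, so v_5 = 4^{−1} = 3 (mod 11).
  v = [5, 9, 8, 8, 3].
Step 2: syndromes of r = [3, 5, 10, 4, 2] (all sums mod 11).
  S_0 = Σ v_i r_i = 5·3 + 9·5 + 8·10 + 8·4 + 3·2 = 178 ≡ 2.
  S_1 = Σ v_i α_i r_i = 5·1·3 + 9·5·5 + 8·3·10 + 8·6·4 + 3·7·2 = 714 ≡ 10.
  α_i^2 mod 11 = [1, 3, 9, 3, 5].
  S_2 = Σ v_i α_i^2 r_i = 5·1·3 + 9·3·5 + 8·9·10 + 8·3·4 + 3·5·2 = 996 ≡ 6.
  S = (2, 10, 6) ≠ 0, so r is not a codeword (an error is present).
Step 3: locate the error. For a single error e at position i, S_ℓ = v_i·e·α_i^ℓ, so α_err = S_1/S_0.
  S_0^{−1} = 2^{−1} = 6 (mod 11), so α_err = 10·6 = 60 ≡ 5 = α_2. Error position i = 2.
  Consistency check: S_2/S_1 = 6·10 = 60 ≡ 5 = α_err ✓ (single-error assumption holds).
Step 4: error magnitude e = S_0/v_2 = S_0·∏_{j≠2}(α_2 − α_j) = 2·5 = 10 ≡ 10 (mod 11).
Step 5: correct position 2: c_2 = r_2 − e = 5 − 10 ≡ 6 (mod 11). Hence c = [3, 6, 10, 4, 2].
  Check: interpolating c through the α_i gives m(x) = 5 + 9·x (degree < 2) with m(α_i) = c_i for every i, so c is indeed a codeword.


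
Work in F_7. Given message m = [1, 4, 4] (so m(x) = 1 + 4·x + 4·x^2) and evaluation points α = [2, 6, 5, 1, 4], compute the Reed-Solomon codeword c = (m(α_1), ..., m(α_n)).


c = [4, 1, 2, 2, 4]

Message polynomial: m(x) = 1 + 4·x + 4·x^2 (mod 7).
For each evaluation point α_i, compute m(α_i) mod 7:
  α_1 = 2: Horner steps 4 → 5 → 4, so m(2) = 4.
  α_2 = 6: Horner steps 4 → 0 → 1, so m(6) = 1.
  α_3 = 5: Horner steps 4 → 3 → 2, so m(5) = 2.
  α_4 = 1: Horner steps 4 → 1 → 2, so m(1) = 2.
  α_5 = 4: Horner steps 4 → 6 → 4, so m(4) = 4.
Codeword c = [4, 1, 2, 2, 4] ∈ F_7^5.


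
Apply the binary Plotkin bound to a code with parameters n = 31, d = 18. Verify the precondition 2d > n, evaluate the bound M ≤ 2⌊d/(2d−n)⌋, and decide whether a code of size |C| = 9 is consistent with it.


Plotkin bound M ≤ 6; given |C| = 9 > bound (violated).

Check applicability: 2d = 36, n = 31.
2d − n = 5 > 0, so Plotkin applies.
Compute d/(2d−n) = 18/5 ≈ 3.6000.
⌊d/(2d−n)⌋ = 3.
Plotkin bound: M ≤ 2·3 = 6.
Given |C| = 9, check: VIOLATED.
This |C| is above the Plotkin bound, so no binary code with n = 31, d = 18 and 9 codewords exists.


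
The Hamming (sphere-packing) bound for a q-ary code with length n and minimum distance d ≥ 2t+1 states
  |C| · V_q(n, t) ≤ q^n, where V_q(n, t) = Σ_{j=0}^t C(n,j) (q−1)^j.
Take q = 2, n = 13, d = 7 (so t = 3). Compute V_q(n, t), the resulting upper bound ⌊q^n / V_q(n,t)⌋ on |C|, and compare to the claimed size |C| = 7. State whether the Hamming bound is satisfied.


V_q(n, t) = 378, q^n = 8192, Hamming bound = 21, |C| = 7 ≤ bound (satisfied).

Step 1: Compute V_q(n, t) = Σ_{j=0}^3 C(n, j) (q−1)^j.
  j = 0: C(13,0)·(1)^0 = 1·1 = 1.
  j = 1: C(13,1)·(1)^1 = 13·1 = 13.
  j = 2: C(13,2)·(1)^2 = 78·1 = 78.
  j = 3: C(13,3)·(1)^3 = 286·1 = 286.
  V_q(n, t) = 1 + 13 + 78 + 286 = 378.
Step 2: q^n = 2^13 = 8192.
Step 3: Hamming bound ⌊q^n / V_q(n,t)⌋ = ⌊8192/378⌋ = 21.
Step 4: Compare |C| = 7 to 21: satisfied.
The claimed |C| lies below the Hamming bound.


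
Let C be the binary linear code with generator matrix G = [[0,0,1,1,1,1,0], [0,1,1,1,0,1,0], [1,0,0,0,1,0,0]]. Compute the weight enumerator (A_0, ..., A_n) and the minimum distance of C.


Weight distribution: A_0 = 1, A_2 = 3, A_4 = 3, A_6 = 1. Minimum distance d = 2.

Enumerate all 2^3 = 8 messages m ∈ F_2^3.
For each, compute codeword c = mG in F_2^7, then tally its weight.
  m = 000 → c = 0000000, weight = 0.
  m = 100 → c = 0011110, weight = 4.
  m = 010 → c = 0111010, weight = 4.
  m = 110 → c = 0100100, weight = 2.
  m = 001 → c = 1000100, weight = 2.
  m = 101 → c = 1011010, weight = 4.
  m = 011 → c = 1111110, weight = 6.
  m = 111 → c = 1100000, weight = 2.
Tally weights:
  weight 0: 1 codewords.
  weight 2: 3 codewords.
  weight 4: 3 codewords.
  weight 6: 1 codewords.
Minimum distance d = smallest w > 0 with A_w > 0 = 2.
Sanity: Σ A_w = 8 = 2^3 = 8 ✓.


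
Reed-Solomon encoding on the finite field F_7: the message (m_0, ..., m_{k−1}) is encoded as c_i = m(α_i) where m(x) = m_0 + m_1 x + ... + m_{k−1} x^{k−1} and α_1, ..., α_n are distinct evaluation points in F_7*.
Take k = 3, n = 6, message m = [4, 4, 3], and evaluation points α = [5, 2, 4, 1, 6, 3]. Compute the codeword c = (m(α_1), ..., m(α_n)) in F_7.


c = [1, 3, 5, 4, 3, 1]

Message polynomial: m(x) = 4 + 4·x + 3·x^2 (mod 7).
For each evaluation point α_i, compute m(α_i) mod 7:
  α_1 = 5: Horner steps 3 → 5 → 1, so m(5) = 1.
  α_2 = 2: Horner steps 3 → 3 → 3, so m(2) = 3.
  α_3 = 4: Horner steps 3 → 2 → 5, so m(4) = 5.
  α_4 = 1: Horner steps 3 → 0 → 4, so m(1) = 4.
  α_5 = 6: Horner steps 3 → 1 → 3, so m(6) = 3.
  α_6 = 3: Horner steps 3 → 6 → 1, so m(3) = 1.
Codeword c = [1, 3, 5, 4, 3, 1] ∈ F_7^6.


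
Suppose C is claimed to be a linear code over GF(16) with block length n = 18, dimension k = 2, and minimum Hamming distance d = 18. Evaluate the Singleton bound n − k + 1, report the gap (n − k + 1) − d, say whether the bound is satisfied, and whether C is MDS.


Singleton RHS = n − k + 1 = 17, slack = -1, bound violated (no such code; not MDS).

Singleton bound: d ≤ n − k + 1.
Here n = 18, k = 2, so n − k + 1 = 17.
Given d = 18, check d ≤ 17: NO.
Slack = (n − k + 1) − d = -1.
The slack is negative: d = 18 exceeds n − k + 1 = 17 by 1, so the Singleton bound is violated and no linear [18, 2, 18]_16 code can exist. In particular it is not MDS (MDS requires d = n − k + 1 exactly).
Description: the claimed parameters are [18, 2, 18]_16; such a code would be impossible (violates the Singleton bound).


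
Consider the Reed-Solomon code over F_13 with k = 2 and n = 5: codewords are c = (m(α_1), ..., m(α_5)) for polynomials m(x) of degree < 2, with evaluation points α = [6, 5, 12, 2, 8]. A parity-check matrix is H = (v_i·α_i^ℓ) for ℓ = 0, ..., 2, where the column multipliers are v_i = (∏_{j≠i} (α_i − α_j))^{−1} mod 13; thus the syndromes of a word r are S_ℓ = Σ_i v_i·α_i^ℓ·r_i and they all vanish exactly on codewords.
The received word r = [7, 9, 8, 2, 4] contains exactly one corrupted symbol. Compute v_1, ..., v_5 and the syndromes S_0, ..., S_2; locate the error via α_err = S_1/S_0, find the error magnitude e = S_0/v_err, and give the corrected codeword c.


S = (12, 5, 1), error at position 5, error magnitude e = 1, c = [7, 9, 8, 2, 3].

Step 1: column multipliers v_i = (∏_{j≠i}(α_i − α_j))^{−1} mod 13.
  i = 1 (α = 6): (6−5)(6−12)(6−2)(6−8) = 1·(−6)·4·(−2) = 48 ≡ 9, so v_1 = 9^{−1} = 3 (mod 13).
  i = 2 (α = 5): (5−6)(5−12)(5−2)(5−8) = (−1)·(−7)·3·(−3) = −63 ≡ 2, so v_2 = 2^{−1} = 7 (mod 13).
  i = 3 (α = 12): (12−6)(12−5)(12−2)(12−8) = 6·7·10·4 = 1680 ≡ 3, so v_3 = 3^{−1} = 9 (mod 13).
  i = 4 (α = 2): (2−6)(2−5)(2−12)(2−8) = (−4)·(−3)·(−10)·(−6) = 720 ≡ 5, so v_4 = 5^{−1} = 8 (mod 13).
  i = 5 (α = 8): (8−6)(8−5)(8−12)(8−2) = 2·3·(−4)·6 = −144 ≡ 12, so v_5 = 12^{−1} = 12 (mod 13).
  v = [3, 7, 9, 8, 12].
Step 2: syndromes of r = [7, 9, 8, 2, 4] (all sums mod 13).
  S_0 = Σ v_i r_i = 3·7 + 7·9 + 9·8 + 8·2 + 12·4 = 220 ≡ 12.
  S_1 = Σ v_i α_i r_i = 3·6·7 + 7·5·9 + 9·12·8 + 8·2·2 + 12·8·4 = 1721 ≡ 5.
  α_i^2 mod 13 = [10, 12, 1, 4, 12].
  S_2 = Σ v_i α_i^2 r_i = 3·10·7 + 7·12·9 + 9·1·8 + 8·4·2 + 12·12·4 = 1678 ≡ 1.
  S = (12, 5, 1) ≠ 0, so r is not a codeword (an error is present).
Step 3: locate the error. For a single error e at position i, S_ℓ = v_i·e·α_i^ℓ, so α_err = S_1/S_0.
  S_0^{−1} = 12^{−1} = 12 (mod 13), so α_err = 5·12 = 60 ≡ 8 = α_5. Error position i = 5.
  Consistency check: S_2/S_1 = 1·8 = 8 ≡ 8 = α_err ✓ (single-error assumption holds).
Step 4: error magnitude e = S_0/v_5 = S_0·∏_{j≠5}(α_5 − α_j) = 12·12 = 144 ≡ 1 (mod 13).
Step 5: correct position 5: c_5 = r_5 − e = 4 − 1 ≡ 3 (mod 13). Hence c = [7, 9, 8, 2, 3].
  Check: interpolating c through the α_i gives m(x) = 6 + 11·x (degree < 2) with m(α_i) = c_i for every i, so c is indeed a codeword.


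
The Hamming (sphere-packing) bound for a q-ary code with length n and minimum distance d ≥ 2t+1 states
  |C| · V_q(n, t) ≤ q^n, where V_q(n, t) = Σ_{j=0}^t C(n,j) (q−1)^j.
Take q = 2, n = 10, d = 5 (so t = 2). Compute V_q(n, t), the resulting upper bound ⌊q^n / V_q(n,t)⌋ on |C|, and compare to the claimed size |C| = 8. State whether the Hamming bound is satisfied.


V_q(n, t) = 56, q^n = 1024, Hamming bound = 18, |C| = 8 ≤ bound (satisfied).

Step 1: Compute V_q(n, t) = Σ_{j=0}^2 C(n, j) (q−1)^j.
  j = 0: C(10,0)·(1)^0 = 1·1 = 1.
  j = 1: C(10,1)·(1)^1 = 10·1 = 10.
  j = 2: C(10,2)·(1)^2 = 45·1 = 45.
  V_q(n, t) = 1 + 10 + 45 = 56.
Step 2: q^n = 2^10 = 1024.
Step 3: Hamming bound ⌊q^n / V_q(n,t)⌋ = ⌊1024/56⌋ = 18.
Step 4: Compare |C| = 8 to 18: satisfied.
The claimed |C| lies below the Hamming bound.


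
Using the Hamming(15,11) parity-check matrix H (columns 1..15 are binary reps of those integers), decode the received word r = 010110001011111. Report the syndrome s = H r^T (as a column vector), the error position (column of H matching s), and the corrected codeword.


s = (0, 0, 0, 1)^T, error position = 1, corrected codeword c = 110110001011111

Compute s = H r^T mod 2 one row at a time:
  s_1 = 0 + 1 + 0 + 1 + 1 + 1 + 1 + 1 = 6 ≡ 0 (mod 2).
  s_2 = 1 + 1 + 0 + 0 + 1 + 1 + 1 + 1 = 6 ≡ 0 (mod 2).
  s_3 = 1 + 0 + 0 + 0 + 0 + 1 + 1 + 1 = 4 ≡ 0 (mod 2).
  s_4 = 0 + 0 + 1 + 0 + 1 + 1 + 1 + 1 = 5 ≡ 1 (mod 2).
s = (0, 0, 0, 1)^T — this equals column 1 of H (binary 0001), so error is at position 1.
Correct: flip bit 1 of r = 010110001011111 to get c = 110110001011111.


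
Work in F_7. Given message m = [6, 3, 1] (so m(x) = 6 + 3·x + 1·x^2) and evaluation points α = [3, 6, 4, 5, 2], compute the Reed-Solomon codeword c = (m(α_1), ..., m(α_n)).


c = [3, 4, 6, 4, 2]

Message polynomial: m(x) = 6 + 3·x + 1·x^2 (mod 7).
For each evaluation point α_i, compute m(α_i) mod 7:
  α_1 = 3: Horner steps 1 → 6 → 3, so m(3) = 3.
  α_2 = 6: Horner steps 1 → 2 → 4, so m(6) = 4.
  α_3 = 4: Horner steps 1 → 0 → 6, so m(4) = 6.
  α_4 = 5: Horner steps 1 → 1 → 4, so m(5) = 4.
  α_5 = 2: Horner steps 1 → 5 → 2, so m(2) = 2.
Codeword c = [3, 4, 6, 4, 2] ∈ F_7^5.


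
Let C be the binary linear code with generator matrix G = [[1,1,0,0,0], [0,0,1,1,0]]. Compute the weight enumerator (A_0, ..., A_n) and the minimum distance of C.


Weight distribution: A_0 = 1, A_2 = 2, A_4 = 1. Minimum distance d = 2.

Enumerate all 2^2 = 4 messages m ∈ F_2^2.
For each, compute codeword c = mG in F_2^5, then tally its weight.
  m = 00 → c = 00000, weight = 0.
  m = 10 → c = 11000, weight = 2.
  m = 01 → c = 00110, weight = 2.
  m = 11 → c = 11110, weight = 4.
Tally weights:
  weight 0: 1 codewords.
  weight 2: 2 codewords.
  weight 4: 1 codewords.
Minimum distance d = smallest w > 0 with A_w > 0 = 2.
Sanity: Σ A_w = 4 = 2^2 = 4 ✓.


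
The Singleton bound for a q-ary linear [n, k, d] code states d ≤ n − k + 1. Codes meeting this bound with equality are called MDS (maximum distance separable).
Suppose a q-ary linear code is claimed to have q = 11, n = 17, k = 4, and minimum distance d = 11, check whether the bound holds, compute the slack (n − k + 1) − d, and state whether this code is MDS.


Singleton RHS = n − k + 1 = 14, slack = 3, bound satisfied, not MDS.

Singleton bound: d ≤ n − k + 1.
Here n = 17, k = 4, so n − k + 1 = 14.
Given d = 11, check d ≤ 14: YES.
Slack = (n − k + 1) − d = 3.
The code is NOT MDS (slack = 3 > 0).
Description: the claimed parameters are [17, 4, 11]_11; such a code would be non-MDS.


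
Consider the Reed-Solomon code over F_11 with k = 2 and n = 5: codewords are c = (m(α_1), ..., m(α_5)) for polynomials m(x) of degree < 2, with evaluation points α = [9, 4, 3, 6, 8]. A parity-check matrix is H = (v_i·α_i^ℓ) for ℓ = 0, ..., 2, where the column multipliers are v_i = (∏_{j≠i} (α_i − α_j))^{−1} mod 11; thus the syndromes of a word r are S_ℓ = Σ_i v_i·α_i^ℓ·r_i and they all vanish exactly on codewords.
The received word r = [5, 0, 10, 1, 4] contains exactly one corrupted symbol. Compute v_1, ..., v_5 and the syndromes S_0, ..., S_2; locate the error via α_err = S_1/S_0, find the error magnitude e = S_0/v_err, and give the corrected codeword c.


S = (7, 9, 10), error at position 4, error magnitude e = 10, c = [5, 0, 10, 2, 4].

Step 1: column multipliers v_i = (∏_{j≠i}(α_i − α_j))^{−1} mod 11.
  i = 1 (α = 9): (9−4)(9−3)(9−6)(9−8) = 5·6·3·1 = 90 ≡ 2, so v_1 = 2^{−1} = 6 (mod 11).
  i = 2 (α = 4): (4−9)(4−3)(4−6)(4−8) = (−5)·1·(−2)·(−4) = −40 ≡ 4, so v_2 = 4^{−1} = 3 (mod 11).
  i = 3 (α = 3): (3−9)(3−4)(3−6)(3−8) = (−6)·(−1)·(−3)·(−5) = 90 ≡ 2, so v_3 = 2^{−1} = 6 (mod 11).
  i = 4 (α = 6): (6−9)(6−4)(6−3)(6−8) = (−3)·2·3·(−2) = 36 ≡ 3, so v_4 = 3^{−1} = 4 (mod 11).
  i = 5 (α = 8): (8−9)(8−4)(8−3)(8−6) = (−1)·4·5·2 = −40 ≡ 4, so v_5 = 4^{−1} = 3 (mod 11).
  v = [6, 3, 6, 4, 3].
Step 2: syndromes of r = [5, 0, 10, 1, 4] (all sums mod 11).
  S_0 = Σ v_i r_i = 6·5 + 3·0 + 6·10 + 4·1 + 3·4 = 106 ≡ 7.
  S_1 = Σ v_i α_i r_i = 6·9·5 + 3·4·0 + 6·3·10 + 4·6·1 + 3·8·4 = 570 ≡ 9.
  α_i^2 mod 11 = [4, 5, 9, 3, 9].
  S_2 = Σ v_i α_i^2 r_i = 6·4·5 + 3·5·0 + 6·9·10 + 4·3·1 + 3·9·4 = 780 ≡ 10.
  S = (7, 9, 10) ≠ 0, so r is not a codeword (an error is present).
Step 3: locate the error. For a single error e at position i, S_ℓ = v_i·e·α_i^ℓ, so α_err = S_1/S_0.
  S_0^{−1} = 7^{−1} = 8 (mod 11), so α_err = 9·8 = 72 ≡ 6 = α_4. Error position i = 4.
  Consistency check: S_2/S_1 = 10·5 = 50 ≡ 6 = α_err ✓ (single-error assumption holds).
Step 4: error magnitude e = S_0/v_4 = S_0·∏_{j≠4}(α_4 − α_j) = 7·3 = 21 ≡ 10 (mod 11).
Step 5: correct position 4: c_4 = r_4 − e = 1 − 10 ≡ 2 (mod 11). Hence c = [5, 0, 10, 2, 4].
  Check: interpolating c through the α_i gives m(x) = 7 + 1·x (degree < 2) with m(α_i) = c_i for every i, so c is indeed a codeword.


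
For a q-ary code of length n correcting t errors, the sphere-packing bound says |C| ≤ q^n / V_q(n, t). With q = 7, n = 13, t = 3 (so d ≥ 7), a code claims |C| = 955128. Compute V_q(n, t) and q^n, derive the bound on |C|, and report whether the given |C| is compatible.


V_q(n, t) = 64663, q^n = 96889010407, Hamming bound = 1498368, |C| = 955128 ≤ bound (satisfied).

Step 1: Compute V_q(n, t) = Σ_{j=0}^3 C(n, j) (q−1)^j.
  j = 0: C(13,0)·(6)^0 = 1·1 = 1.
  j = 1: C(13,1)·(6)^1 = 13·6 = 78.
  j = 2: C(13,2)·(6)^2 = 78·36 = 2808.
  j = 3: C(13,3)·(6)^3 = 286·216 = 61776.
  V_q(n, t) = 1 + 78 + 2808 + 61776 = 64663.
Step 2: q^n = 7^13 = 96889010407.
Step 3: Hamming bound ⌊q^n / V_q(n,t)⌋ = ⌊96889010407/64663⌋ = 1498368.
Step 4: Compare |C| = 955128 to 1498368: satisfied.
The claimed |C| lies below the Hamming bound.


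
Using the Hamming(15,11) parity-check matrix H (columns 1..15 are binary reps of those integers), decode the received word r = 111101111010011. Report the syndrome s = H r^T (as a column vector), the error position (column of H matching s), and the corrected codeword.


s = (1, 1, 1, 0)^T, error position = 14, corrected codeword c = 111101111010001

Compute s = H r^T mod 2 one row at a time:
  s_1 = 1 + 1 + 0 + 1 + 0 + 0 + 1 + 1 = 5 ≡ 1 (mod 2).
  s_2 = 1 + 0 + 1 + 1 + 0 + 0 + 1 + 1 = 5 ≡ 1 (mod 2).
  s_3 = 1 + 1 + 1 + 1 + 0 + 1 + 1 + 1 = 7 ≡ 1 (mod 2).
  s_4 = 1 + 1 + 0 + 1 + 1 + 1 + 0 + 1 = 6 ≡ 0 (mod 2).
s = (1, 1, 1, 0)^T — this equals column 14 of H (binary 1110), so error is at position 14.
Correct: flip bit 14 of r = 111101111010011 to get c = 111101111010001.


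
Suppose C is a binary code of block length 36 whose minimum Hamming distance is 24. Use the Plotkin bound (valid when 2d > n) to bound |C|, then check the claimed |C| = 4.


Plotkin bound M ≤ 4; given |C| = 4 ≤ bound (satisfied).

Check applicability: 2d = 48, n = 36.
2d − n = 12 > 0, so Plotkin applies.
Compute d/(2d−n) = 24/12 ≈ 2.0000.
⌊d/(2d−n)⌋ = 2.
Plotkin bound: M ≤ 2·2 = 4.
Given |C| = 4, check: satisfied.
This |C| is at the Plotkin bound.


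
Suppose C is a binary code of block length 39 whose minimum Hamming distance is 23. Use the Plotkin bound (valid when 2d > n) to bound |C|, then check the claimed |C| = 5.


Plotkin bound M ≤ 6; given |C| = 5 ≤ bound (satisfied).

Check applicability: 2d = 46, n = 39.
2d − n = 7 > 0, so Plotkin applies.
Compute d/(2d−n) = 23/7 ≈ 3.2857.
⌊d/(2d−n)⌋ = 3.
Plotkin bound: M ≤ 2·3 = 6.
Given |C| = 5, check: satisfied.
This |C| is below the Plotkin bound.


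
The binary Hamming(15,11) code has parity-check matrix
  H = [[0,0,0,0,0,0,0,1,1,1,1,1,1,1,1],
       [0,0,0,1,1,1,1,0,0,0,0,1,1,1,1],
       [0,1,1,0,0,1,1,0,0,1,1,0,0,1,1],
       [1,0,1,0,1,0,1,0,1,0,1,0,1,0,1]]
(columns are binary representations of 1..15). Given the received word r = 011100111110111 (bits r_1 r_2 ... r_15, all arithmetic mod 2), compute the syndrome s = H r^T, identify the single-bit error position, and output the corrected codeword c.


s = (1, 1, 1, 0)^T, error position = 14, corrected codeword c = 011100111110101

Compute s = H r^T mod 2 one row at a time:
  s_1 = 1 + 1 + 1 + 1 + 0 + 1 + 1 + 1 = 7 ≡ 1 (mod 2).
  s_2 = 1 + 0 + 0 + 1 + 0 + 1 + 1 + 1 = 5 ≡ 1 (mod 2).
  s_3 = 1 + 1 + 0 + 1 + 1 + 1 + 1 + 1 = 7 ≡ 1 (mod 2).
  s_4 = 0 + 1 + 0 + 1 + 1 + 1 + 1 + 1 = 6 ≡ 0 (mod 2).
s = (1, 1, 1, 0)^T — this equals column 14 of H (binary 1110), so error is at position 14.
Correct: flip bit 14 of r = 011100111110111 to get c = 011100111110101.


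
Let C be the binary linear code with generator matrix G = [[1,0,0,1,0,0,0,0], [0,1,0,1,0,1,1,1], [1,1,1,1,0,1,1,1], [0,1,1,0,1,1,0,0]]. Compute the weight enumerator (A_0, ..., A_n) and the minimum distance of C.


Weight distribution: A_0 = 1, A_2 = 3, A_3 = 1, A_4 = 3, A_5 = 6, A_6 = 1, A_7 = 1. Minimum distance d = 2.

Enumerate all 2^4 = 16 messages m ∈ F_2^4.
For each, compute codeword c = mG in F_2^8, then tally its weight.
  m = 0000 → c = 00000000, weight = 0.
  m = 1000 → c = 10010000, weight = 2.
  m = 0100 → c = 01010111, weight = 5.
  m = 1100 → c = 11000111, weight = 5.
  m = 0010 → c = 11110111, weight = 7.
  m = 1010 → c = 01100111, weight = 5.
  m = 0110 → c = 10100000, weight = 2.
  m = 1110 → c = 00110000, weight = 2.
  m = 0001 → c = 01101100, weight = 4.
  m = 1001 → c = 11111100, weight = 6.
  m = 0101 → c = 00111011, weight = 5.
  m = 1101 → c = 10101011, weight = 5.
  m = 0011 → c = 10011011, weight = 5.
  m = 1011 → c = 00001011, weight = 3.
  m = 0111 → c = 11001100, weight = 4.
  m = 1111 → c = 01011100, weight = 4.
Tally weights:
  weight 0: 1 codewords.
  weight 2: 3 codewords.
  weight 3: 1 codewords.
  weight 4: 3 codewords.
  weight 5: 6 codewords.
  weight 6: 1 codewords.
  weight 7: 1 codewords.
Minimum distance d = smallest w > 0 with A_w > 0 = 2.
Sanity: Σ A_w = 16 = 2^4 = 16 ✓.


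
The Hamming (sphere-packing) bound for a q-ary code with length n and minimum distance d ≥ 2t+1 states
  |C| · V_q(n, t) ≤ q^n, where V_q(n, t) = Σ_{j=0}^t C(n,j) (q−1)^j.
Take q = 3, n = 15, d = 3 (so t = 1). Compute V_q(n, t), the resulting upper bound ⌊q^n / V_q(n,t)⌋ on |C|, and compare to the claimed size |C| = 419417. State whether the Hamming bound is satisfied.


V_q(n, t) = 31, q^n = 14348907, Hamming bound = 462867, |C| = 419417 ≤ bound (satisfied).

Step 1: Compute V_q(n, t) = Σ_{j=0}^1 C(n, j) (q−1)^j.
  j = 0: C(15,0)·(2)^0 = 1·1 = 1.
  j = 1: C(15,1)·(2)^1 = 15·2 = 30.
  V_q(n, t) = 1 + 30 = 31.
Step 2: q^n = 3^15 = 14348907.
Step 3: Hamming bound ⌊q^n / V_q(n,t)⌋ = ⌊14348907/31⌋ = 462867.
Step 4: Compare |C| = 419417 to 462867: satisfied.
The claimed |C| lies below the Hamming bound.


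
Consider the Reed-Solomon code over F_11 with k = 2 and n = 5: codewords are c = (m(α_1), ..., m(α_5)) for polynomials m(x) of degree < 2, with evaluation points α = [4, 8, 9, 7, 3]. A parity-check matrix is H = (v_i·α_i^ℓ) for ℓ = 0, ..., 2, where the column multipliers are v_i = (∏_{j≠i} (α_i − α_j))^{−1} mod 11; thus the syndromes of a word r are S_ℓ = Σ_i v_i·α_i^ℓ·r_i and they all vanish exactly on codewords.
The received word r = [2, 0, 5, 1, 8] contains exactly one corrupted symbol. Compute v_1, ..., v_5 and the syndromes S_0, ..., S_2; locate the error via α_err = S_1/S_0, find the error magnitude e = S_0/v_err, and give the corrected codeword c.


S = (3, 10, 4), error at position 4, error magnitude e = 6, c = [2, 0, 5, 6, 8].

Step 1: column multipliers v_i = (∏_{j≠i}(α_i − α_j))^{−1} mod 11.
  i = 1 (α = 4): (4−8)(4−9)(4−7)(4−3) = (−4)·(−5)·(−3)·1 = −60 ≡ 6, so v_1 = 6^{−1} = 2 (mod 11).
  i = 2 (α = 8): (8−4)(8−9)(8−7)(8−3) = 4·(−1)·1·5 = −20 ≡ 2, so v_2 = 2^{−1} = 6 (mod 11).
  i = 3 (α = 9): (9−4)(9−8)(9−7)(9−3) = 5·1·2·6 = 60 ≡ 5, so v_3 = 5^{−1} = 9 (mod 11).
  i = 4 (α = 7): (7−4)(7−8)(7−9)(7−3) = 3·(−1)·(−2)·4 = 24 ≡ 2, so v_4 = 2^{−1} = 6 (mod 11).
  i = 5 (α = 3): (3−4)(3−8)(3−9)(3−7) = (−1)·(−5)·(−6)·(−4) = 120 ≡ 10, so v_5 = 10^{−1} = 10 (mod 11).
  v = [2, 6, 9, 6, 10].
Step 2: syndromes of r = [2, 0, 5, 1, 8] (all sums mod 11).
  S_0 = Σ v_i r_i = 2·2 + 6·0 + 9·5 + 6·1 + 10·8 = 135 ≡ 3.
  S_1 = Σ v_i α_i r_i = 2·4·2 + 6·8·0 + 9·9·5 + 6·7·1 + 10·3·8 = 703 ≡ 10.
  α_i^2 mod 11 = [5, 9, 4, 5, 9].
  S_2 = Σ v_i α_i^2 r_i = 2·5·2 + 6·9·0 + 9·4·5 + 6·5·1 + 10·9·8 = 950 ≡ 4.
  S = (3, 10, 4) ≠ 0, so r is not a codeword (an error is present).
Step 3: locate the error. For a single error e at position i, S_ℓ = v_i·e·α_i^ℓ, so α_err = S_1/S_0.
  S_0^{−1} = 3^{−1} = 4 (mod 11), so α_err = 10·4 = 40 ≡ 7 = α_4. Error position i = 4.
  Consistency check: S_2/S_1 = 4·10 = 40 ≡ 7 = α_err ✓ (single-error assumption holds).
Step 4: error magnitude e = S_0/v_4 = S_0·∏_{j≠4}(α_4 − α_j) = 3·2 = 6 ≡ 6 (mod 11).
Step 5: correct position 4: c_4 = r_4 − e = 1 − 6 ≡ 6 (mod 11). Hence c = [2, 0, 5, 6, 8].
  Check: interpolating c through the α_i gives m(x) = 4 + 5·x (degree < 2) with m(α_i) = c_i for every i, so c is indeed a codeword.


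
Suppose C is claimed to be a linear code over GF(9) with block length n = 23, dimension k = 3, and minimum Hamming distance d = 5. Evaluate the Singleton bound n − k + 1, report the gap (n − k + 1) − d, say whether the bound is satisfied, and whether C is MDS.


Singleton RHS = n − k + 1 = 21, slack = 16, bound satisfied, not MDS.

Singleton bound: d ≤ n − k + 1.
Here n = 23, k = 3, so n − k + 1 = 21.
Given d = 5, check d ≤ 21: YES.
Slack = (n − k + 1) − d = 16.
The code is NOT MDS (slack = 16 > 0).
Description: the claimed parameters are [23, 3, 5]_9; such a code would be non-MDS.


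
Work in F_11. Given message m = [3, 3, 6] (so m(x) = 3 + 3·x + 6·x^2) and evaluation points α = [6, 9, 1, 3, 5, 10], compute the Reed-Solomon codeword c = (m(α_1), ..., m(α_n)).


c = [6, 10, 1, 0, 3, 6]

Message polynomial: m(x) = 3 + 3·x + 6·x^2 (mod 11).
For each evaluation point α_i, compute m(α_i) mod 11:
  α_1 = 6: Horner steps 6 → 6 → 6, so m(6) = 6.
  α_2 = 9: Horner steps 6 → 2 → 10, so m(9) = 10.
  α_3 = 1: Horner steps 6 → 9 → 1, so m(1) = 1.
  α_4 = 3: Horner steps 6 → 10 → 0, so m(3) = 0.
  α_5 = 5: Horner steps 6 → 0 → 3, so m(5) = 3.
  α_6 = 10: Horner steps 6 → 8 → 6, so m(10) = 6.
Codeword c = [6, 10, 1, 0, 3, 6] ∈ F_11^6.


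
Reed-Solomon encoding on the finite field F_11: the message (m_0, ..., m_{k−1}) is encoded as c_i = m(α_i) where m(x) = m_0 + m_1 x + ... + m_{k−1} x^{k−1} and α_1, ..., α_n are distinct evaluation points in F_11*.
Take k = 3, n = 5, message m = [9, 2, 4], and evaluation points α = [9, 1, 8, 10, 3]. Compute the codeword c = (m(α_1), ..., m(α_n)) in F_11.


c = [10, 4, 6, 0, 7]

Message polynomial: m(x) = 9 + 2·x + 4·x^2 (mod 11).
For each evaluation point α_i, compute m(α_i) mod 11:
  α_1 = 9: Horner steps 4 → 5 → 10, so m(9) = 10.
  α_2 = 1: Horner steps 4 → 6 → 4, so m(1) = 4.
  α_3 = 8: Horner steps 4 → 1 → 6, so m(8) = 6.
  α_4 = 10: Horner steps 4 → 9 → 0, so m(10) = 0.
  α_5 = 3: Horner steps 4 → 3 → 7, so m(3) = 7.
Codeword c = [10, 4, 6, 0, 7] ∈ F_11^5.


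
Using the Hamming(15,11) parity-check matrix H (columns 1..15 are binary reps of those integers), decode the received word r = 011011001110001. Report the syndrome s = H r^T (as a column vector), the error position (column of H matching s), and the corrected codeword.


s = (0, 1, 0, 1)^T, error position = 5, corrected codeword c = 011001001110001

Compute s = H r^T mod 2 one row at a time:
  s_1 = 0 + 1 + 1 + 1 + 0 + 0 + 0 + 1 = 4 ≡ 0 (mod 2).
  s_2 = 0 + 1 + 1 + 0 + 0 + 0 + 0 + 1 = 3 ≡ 1 (mod 2).
  s_3 = 1 + 1 + 1 + 0 + 1 + 1 + 0 + 1 = 6 ≡ 0 (mod 2).
  s_4 = 0 + 1 + 1 + 0 + 1 + 1 + 0 + 1 = 5 ≡ 1 (mod 2).
s = (0, 1, 0, 1)^T — this equals column 5 of H (binary 0101), so error is at position 5.
Correct: flip bit 5 of r = 011011001110001 to get c = 011001001110001.


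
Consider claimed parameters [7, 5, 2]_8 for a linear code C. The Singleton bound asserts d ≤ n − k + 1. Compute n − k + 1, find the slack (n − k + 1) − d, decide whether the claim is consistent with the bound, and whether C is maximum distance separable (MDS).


Singleton RHS = n − k + 1 = 3, slack = 1, bound satisfied, not MDS.

Singleton bound: d ≤ n − k + 1.
Here n = 7, k = 5, so n − k + 1 = 3.
Given d = 2, check d ≤ 3: YES.
Slack = (n − k + 1) − d = 1.
The code is NOT MDS (slack = 1 > 0).
Description: the claimed parameters are [7, 5, 2]_8; such a code would be non-MDS.


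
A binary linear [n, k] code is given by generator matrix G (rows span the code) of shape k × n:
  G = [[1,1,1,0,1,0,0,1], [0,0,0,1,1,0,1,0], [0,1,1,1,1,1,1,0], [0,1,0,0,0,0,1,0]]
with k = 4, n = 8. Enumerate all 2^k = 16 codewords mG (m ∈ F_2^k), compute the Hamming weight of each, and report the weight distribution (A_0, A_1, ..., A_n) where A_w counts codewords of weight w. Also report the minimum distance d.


Weight distribution: A_0 = 1, A_2 = 1, A_3 = 4, A_4 = 3, A_5 = 4, A_6 = 3. Minimum distance d = 2.

Enumerate all 2^4 = 16 messages m ∈ F_2^4.
For each, compute codeword c = mG in F_2^8, then tally its weight.
  m = 0000 → c = 00000000, weight = 0.
  m = 1000 → c = 11101001, weight = 5.
  m = 0100 → c = 00011010, weight = 3.
  m = 1100 → c = 11110011, weight = 6.
  m = 0010 → c = 01111110, weight = 6.
  m = 1010 → c = 10010111, weight = 5.
  m = 0110 → c = 01100100, weight = 3.
  m = 1110 → c = 10001101, weight = 4.
  m = 0001 → c = 01000010, weight = 2.
  m = 1001 → c = 10101011, weight = 5.
  m = 0101 → c = 01011000, weight = 3.
  m = 1101 → c = 10110001, weight = 4.
  m = 0011 → c = 00111100, weight = 4.
  m = 1011 → c = 11010101, weight = 5.
  m = 0111 → c = 00100110, weight = 3.
  m = 1111 → c = 11001111, weight = 6.
Tally weights:
  weight 0: 1 codewords.
  weight 2: 1 codewords.
  weight 3: 4 codewords.
  weight 4: 3 codewords.
  weight 5: 4 codewords.
  weight 6: 3 codewords.
Minimum distance d = smallest w > 0 with A_w > 0 = 2.
Sanity: Σ A_w = 16 = 2^4 = 16 ✓.


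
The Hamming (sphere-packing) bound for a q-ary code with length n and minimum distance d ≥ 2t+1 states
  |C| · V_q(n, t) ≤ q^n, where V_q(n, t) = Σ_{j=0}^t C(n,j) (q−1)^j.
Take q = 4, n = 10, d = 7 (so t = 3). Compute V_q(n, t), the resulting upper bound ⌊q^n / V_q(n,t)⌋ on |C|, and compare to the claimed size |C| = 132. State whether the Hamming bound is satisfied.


V_q(n, t) = 3676, q^n = 1048576, Hamming bound = 285, |C| = 132 ≤ bound (satisfied).

Step 1: Compute V_q(n, t) = Σ_{j=0}^3 C(n, j) (q−1)^j.
  j = 0: C(10,0)·(3)^0 = 1·1 = 1.
  j = 1: C(10,1)·(3)^1 = 10·3 = 30.
  j = 2: C(10,2)·(3)^2 = 45·9 = 405.
  j = 3: C(10,3)·(3)^3 = 120·27 = 3240.
  V_q(n, t) = 1 + 30 + 405 + 3240 = 3676.
Step 2: q^n = 4^10 = 1048576.
Step 3: Hamming bound ⌊q^n / V_q(n,t)⌋ = ⌊1048576/3676⌋ = 285.
Step 4: Compare |C| = 132 to 285: satisfied.
The claimed |C| lies below the Hamming bound.


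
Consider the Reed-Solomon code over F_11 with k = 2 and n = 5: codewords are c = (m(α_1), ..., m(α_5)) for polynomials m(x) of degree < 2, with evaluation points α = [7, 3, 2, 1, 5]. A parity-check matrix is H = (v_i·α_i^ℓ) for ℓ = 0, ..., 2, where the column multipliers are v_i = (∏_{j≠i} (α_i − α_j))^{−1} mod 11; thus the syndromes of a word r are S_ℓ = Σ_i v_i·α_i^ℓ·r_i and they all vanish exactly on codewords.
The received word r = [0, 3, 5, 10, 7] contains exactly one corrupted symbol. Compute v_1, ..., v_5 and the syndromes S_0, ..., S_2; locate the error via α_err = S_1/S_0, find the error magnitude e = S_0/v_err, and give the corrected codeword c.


S = (10, 9, 7), error at position 3, error magnitude e = 4, c = [0, 3, 1, 10, 7].

Step 1: column multipliers v_i = (∏_{j≠i}(α_i − α_j))^{−1} mod 11.
  i = 1 (α = 7): (7−3)(7−2)(7−1)(7−5) = 4·5·6·2 = 240 ≡ 9, so v_1 = 9^{−1} = 5 (mod 11).
  i = 2 (α = 3): (3−7)(3−2)(3−1)(3−5) = (−4)·1·2·(−2) = 16 ≡ 5, so v_2 = 5^{−1} = 9 (mod 11).
  i = 3 (α = 2): (2−7)(2−3)(2−1)(2−5) = (−5)·(−1)·1·(−3) = −15 ≡ 7, so v_3 = 7^{−1} = 8 (mod 11).
  i = 4 (α = 1): (1−7)(1−3)(1−2)(1−5) = (−6)·(−2)·(−1)·(−4) = 48 ≡ 4, so v_4 = 4^{−1} = 3 (mod 11).
  i = 5 (α = 5): (5−7)(5−3)(5−2)(5−1) = (−2)·2·3·4 = −48 ≡ 7, so v_5 = 7^{−1} = 8 (mod 11).
  v = [5, 9, 8, 3, 8].
Step 2: syndromes of r = [0, 3, 5, 10, 7] (all sums mod 11).
  S_0 = Σ v_i r_i = 5·0 + 9·3 + 8·5 + 3·10 + 8·7 = 153 ≡ 10.
  S_1 = Σ v_i α_i r_i = 5·7·0 + 9·3·3 + 8·2·5 + 3·1·10 + 8·5·7 = 471 ≡ 9.
  α_i^2 mod 11 = [5, 9, 4, 1, 3].
  S_2 = Σ v_i α_i^2 r_i = 5·5·0 + 9·9·3 + 8·4·5 + 3·1·10 + 8·3·7 = 601 ≡ 7.
  S = (10, 9, 7) ≠ 0, so r is not a codeword (an error is present).
Step 3: locate the error. For a single error e at position i, S_ℓ = v_i·e·α_i^ℓ, so α_err = S_1/S_0.
  S_0^{−1} = 10^{−1} = 10 (mod 11), so α_err = 9·10 = 90 ≡ 2 = α_3. Error position i = 3.
  Consistency check: S_2/S_1 = 7·5 = 35 ≡ 2 = α_err ✓ (single-error assumption holds).
Step 4: error magnitude e = S_0/v_3 = S_0·∏_{j≠3}(α_3 − α_j) = 10·7 = 70 ≡ 4 (mod 11).
Step 5: correct position 3: c_3 = r_3 − e = 5 − 4 ≡ 1 (mod 11). Hence c = [0, 3, 1, 10, 7].
  Check: interpolating c through the α_i gives m(x) = 8 + 2·x (degree < 2) with m(α_i) = c_i for every i, so c is indeed a codeword.


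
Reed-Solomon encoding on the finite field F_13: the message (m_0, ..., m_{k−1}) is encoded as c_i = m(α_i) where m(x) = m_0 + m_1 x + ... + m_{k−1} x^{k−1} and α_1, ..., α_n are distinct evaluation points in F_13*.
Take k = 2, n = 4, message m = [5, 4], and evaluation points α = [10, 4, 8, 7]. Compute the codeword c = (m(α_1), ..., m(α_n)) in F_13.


c = [6, 8, 11, 7]

Message polynomial: m(x) = 5 + 4·x (mod 13).
For each evaluation point α_i, compute m(α_i) mod 13:
  α_1 = 10: Horner steps 4 → 6, so m(10) = 6.
  α_2 = 4: Horner steps 4 → 8, so m(4) = 8.
  α_3 = 8: Horner steps 4 → 11, so m(8) = 11.
  α_4 = 7: Horner steps 4 → 7, so m(7) = 7.
Codeword c = [6, 8, 11, 7] ∈ F_13^4.
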